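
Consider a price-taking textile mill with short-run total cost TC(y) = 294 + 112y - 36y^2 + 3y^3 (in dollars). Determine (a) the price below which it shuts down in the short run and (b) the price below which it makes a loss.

Shutdown price = min AVC. AVC = 112 - 36y + 3y^2, with vertex at y = 6 and minimum $4.
ATC = 294/y + 112 - 36y + 3y^2. Setting dATC/dy = −294/y^2 − 36 + 6y = 0 gives y = 7 (since 6·7^3 − 36·7^2 = 294).
min ATC = 294/7 + 112 − 36·7 + 3·7^2 = $49. That is the break-even price.
Between these two prices the firm operates at a loss; above $49 it earns a profit.

Shutdown price = $4; break-even price = $49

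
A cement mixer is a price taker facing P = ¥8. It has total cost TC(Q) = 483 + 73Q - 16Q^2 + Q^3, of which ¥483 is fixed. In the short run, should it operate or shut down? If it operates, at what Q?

Variable cost is VC = 73Q - 16Q^2 + Q^3, so AVC = VC/Q = 73 - 16Q + Q^2 and MC = dTC/dQ = 73 - 32Q + 3Q^2.
The AVC parabola has its vertex at Q = 16/2 = 8, where AVC = 73 - 16·8 + 8^2 = ¥9.
P = ¥8 lies below min AVC = ¥9; no output level covers variable cost.
Best response: produce nothing and absorb the ¥483 fixed cost.

Shut down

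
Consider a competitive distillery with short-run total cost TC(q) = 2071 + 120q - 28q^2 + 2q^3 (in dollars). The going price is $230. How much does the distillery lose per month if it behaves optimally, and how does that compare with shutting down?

Profit = -$135 at q = 11

AVC = 120 - 28q + 2q^2 has its minimum $22 at q = 7; price $230 clears that bar, so the firm operates.
MC = 120 - 56q + 6q^2. Setting P = MC and taking the root on the rising branch gives q* = 11.
TR = 230·11 = 2530. TC = 2071 + 594 = 2665. Profit = 2530 − 2665 = -$135.
By producing, the firm covers all variable cost plus $1936 of fixed cost; shutting down would lose the full $2071.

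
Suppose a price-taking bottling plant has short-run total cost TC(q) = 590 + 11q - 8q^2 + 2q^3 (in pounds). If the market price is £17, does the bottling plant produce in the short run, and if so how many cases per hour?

Produce at q = 3

From TC, MC = TC'(q) = 11 - 16q + 6q^2 and AVC = VC/q = 11 - 8q + 2q^2.
AVC is minimized where dAVC/dq = -8 + 4q = 0, at q = 2; min AVC = 11 - 8·2 + 2·2^2 = £3.
Because £17 ≥ £3, revenue can cover variable cost; the firm operates.
P = MC gives -6 - 16q + 6q^2 = 0, with roots -1/3 and 3. Take the larger (rising MC): q* = 3.
Check: AVC at q = 3 is £5 ≤ P, so revenue covers variable cost.
Profit = P·q − TC = 17·3 − 605 = -£554, a loss, but smaller than the £590 fixed cost the firm would lose by shutting down.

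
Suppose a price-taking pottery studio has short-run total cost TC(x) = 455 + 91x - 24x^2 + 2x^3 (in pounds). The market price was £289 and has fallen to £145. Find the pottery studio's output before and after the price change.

MC = 91 - 48x + 6x^2; the shutdown threshold is min AVC = £19 (at x = 6).
At P = £289 ≥ min AVC, set P = MC on the rising branch: x = 11.
At P = £145 ≥ min AVC, set P = MC: x = 9. The firm stays open but cuts output.

Output falls from 11 to 9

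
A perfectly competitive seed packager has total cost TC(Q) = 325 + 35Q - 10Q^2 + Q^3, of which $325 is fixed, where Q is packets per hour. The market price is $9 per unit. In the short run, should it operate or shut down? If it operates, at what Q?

Strip out fixed cost: VC = 35Q - 10Q^2 + Q^3. Then AVC = 35 - 10Q + Q^2 and MC = 35 - 20Q + 3Q^2.
The AVC parabola has its vertex at Q = 10/2 = 5, where AVC = 35 - 10·5 + 5^2 = $10.
Since P = $9 < min AVC = $10, price fails to cover variable cost at any output.
Shutting down limits the loss to fixed cost, $325.

Shut down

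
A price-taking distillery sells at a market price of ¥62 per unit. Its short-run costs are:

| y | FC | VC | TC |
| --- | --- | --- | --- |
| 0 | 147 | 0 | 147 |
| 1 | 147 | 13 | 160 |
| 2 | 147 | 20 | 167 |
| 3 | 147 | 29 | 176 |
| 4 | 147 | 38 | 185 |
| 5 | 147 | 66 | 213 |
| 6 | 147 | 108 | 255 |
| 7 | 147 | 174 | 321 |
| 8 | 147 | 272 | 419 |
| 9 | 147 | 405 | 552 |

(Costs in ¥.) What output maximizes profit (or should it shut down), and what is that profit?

y = 6; profit = ¥117

Tabulate TR − TC: y=0: -147; y=1: -98; y=2: -43; y=3: 10; y=4: 63; y=5: 97; y=6: 117; y=7: 113; y=8: 77; y=9: 6.
Profit is maximized at y = 6. AVC there is 108/6 = ¥18 ≤ P, so producing beats shutting down (which would give -¥147).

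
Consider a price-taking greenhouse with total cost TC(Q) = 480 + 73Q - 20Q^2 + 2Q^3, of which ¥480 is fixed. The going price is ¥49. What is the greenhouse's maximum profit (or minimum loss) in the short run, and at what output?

AVC = 73 - 20Q + 2Q^2; min AVC = ¥23 at Q = 5. Since P = ¥49 ≥ min AVC, the firm produces.
MC = 73 - 40Q + 6Q^2. Setting P = MC and taking the root on the rising branch gives Q* = 6.
TR = 49·6 = 294. TC = 480 + 150 = 630. Profit = 294 − 630 = -¥336.
By producing, the firm covers all variable cost plus ¥144 of fixed cost; shutting down would lose the full ¥480.

Profit = -¥336 at Q = 6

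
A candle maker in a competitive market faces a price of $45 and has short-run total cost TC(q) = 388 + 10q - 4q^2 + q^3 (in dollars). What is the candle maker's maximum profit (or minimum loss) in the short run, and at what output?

Profit = -$238 at q = 5

AVC = 10 - 4q + q^2 has its minimum $6 at q = 2; price $45 clears that bar, so the firm operates.
With MC = 10 - 8q + 3q^2, P = MC on the upward-sloping part at q* = 5.
TR = 45·5 = 225. TC = 388 + 75 = 463. Profit = 225 − 463 = -$238.
That loss of $238 beats the $388 the firm would lose by shutting down; producing recovers $150 of fixed cost.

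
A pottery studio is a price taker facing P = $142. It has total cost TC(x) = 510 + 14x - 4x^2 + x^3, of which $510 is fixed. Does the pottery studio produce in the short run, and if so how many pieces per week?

Produce at x = 8

From TC, MC = TC'(x) = 14 - 8x + 3x^2 and AVC = VC/x = 14 - 4x + x^2.
AVC is minimized where dAVC/dx = -4 + 2x = 0, at x = 2; min AVC = 14 - 4·2 + 2^2 = $10.
Since P = $142 ≥ min AVC = $10, price covers variable cost and the firm should produce.
P = MC gives -128 - 8x + 3x^2 = 0, with roots -16/3 and 8. Take the larger (rising MC): x* = 8.
Check: AVC at x = 8 is $46 ≤ P, so revenue covers variable cost.
Profit = P·x − TC = 142·8 − 878 = $258.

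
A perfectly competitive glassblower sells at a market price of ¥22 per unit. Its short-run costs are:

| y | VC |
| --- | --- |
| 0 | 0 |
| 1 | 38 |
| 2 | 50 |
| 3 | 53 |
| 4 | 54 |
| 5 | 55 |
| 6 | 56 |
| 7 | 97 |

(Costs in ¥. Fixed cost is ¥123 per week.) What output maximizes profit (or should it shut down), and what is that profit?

y = 6; profit = -¥47

Tabulate TR − TC: y=0: -123; y=1: -139; y=2: -129; y=3: -110; y=4: -89; y=5: -68; y=6: -47; y=7: -66.
Profit is maximized at y = 6. AVC there is 56/6 = ¥9.33 ≤ P, so producing beats shutting down (which would give -¥123).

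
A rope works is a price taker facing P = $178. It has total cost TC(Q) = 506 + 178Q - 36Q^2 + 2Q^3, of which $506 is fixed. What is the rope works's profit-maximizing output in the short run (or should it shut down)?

Produce at Q = 12

Variable cost is VC = 178Q - 36Q^2 + 2Q^3, so AVC = VC/Q = 178 - 36Q + 2Q^2 and MC = dTC/dQ = 178 - 72Q + 6Q^2.
AVC is minimized where dAVC/dQ = -36 + 4Q = 0, at Q = 9; min AVC = 178 - 36·9 + 2·9^2 = $16.
Since P = $178 ≥ min AVC = $16, price covers variable cost and the firm should produce.
Set P = MC: 178 = 178 - 72Q + 6Q^2 → -72Q + 6Q^2 = 0. The roots are Q = 0 and Q = 12; the profit-maximizing output is on the rising part of MC, so Q* = 12.
Check: AVC at Q = 12 is $34 ≤ P, so revenue covers variable cost.
Profit = P·Q − TC = 178·12 − 914 = $1222.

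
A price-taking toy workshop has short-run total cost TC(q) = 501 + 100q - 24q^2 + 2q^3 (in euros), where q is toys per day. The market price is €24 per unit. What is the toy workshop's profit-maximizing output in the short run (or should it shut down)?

From TC, MC = TC'(q) = 100 - 48q + 6q^2 and AVC = VC/q = 100 - 24q + 2q^2.
AVC is minimized where dAVC/dq = -24 + 4q = 0, at q = 6; min AVC = 100 - 24·6 + 2·6^2 = €28.
P = €24 lies below min AVC = €28; no output level covers variable cost.
The firm minimizes its loss by shutting down and losing only its fixed cost of €501.

Shut down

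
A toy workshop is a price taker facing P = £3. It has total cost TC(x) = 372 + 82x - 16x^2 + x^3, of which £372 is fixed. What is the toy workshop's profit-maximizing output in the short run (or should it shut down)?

Shut down

From TC, MC = TC'(x) = 82 - 32x + 3x^2 and AVC = VC/x = 82 - 16x + x^2.
AVC hits its minimum where MC = AVC, at x = 8, giving min AVC = 82 - 16·8 + 8^2 = £18.
P = £3 lies below min AVC = £18; no output level covers variable cost.
Shutting down limits the loss to fixed cost, £372.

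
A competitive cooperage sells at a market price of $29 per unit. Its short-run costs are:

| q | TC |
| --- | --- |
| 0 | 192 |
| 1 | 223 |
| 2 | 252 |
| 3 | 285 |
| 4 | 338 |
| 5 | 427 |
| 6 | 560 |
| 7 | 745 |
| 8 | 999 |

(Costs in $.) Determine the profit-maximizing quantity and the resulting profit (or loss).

Profit at each row (π = 29q − TC): q=0: -192; q=1: -194; q=2: -194; q=3: -198; q=4: -222; q=5: -282; q=6: -386; q=7: -542; q=8: -767.
Profit is highest at q = 0. Equivalently, the lowest AVC in the table is 60/2 ≈ $30 at q = 2, and P = $29 falls below it — price never covers variable cost, so the firm shuts down and loses only its fixed cost.

q = 0 (shut down); profit = -$192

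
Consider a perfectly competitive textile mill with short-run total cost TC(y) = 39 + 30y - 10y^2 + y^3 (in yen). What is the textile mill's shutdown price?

¥5 per unit

Short-run supply begins at min AVC. From VC = 30y - 10y^2 + y^3, AVC = 30 - 10y + y^2.
dAVC/dy = -10 + 2y = 0 gives y = 5. min AVC = 30 - 10·5 + 5^2 = 5.
So the shutdown price is ¥5.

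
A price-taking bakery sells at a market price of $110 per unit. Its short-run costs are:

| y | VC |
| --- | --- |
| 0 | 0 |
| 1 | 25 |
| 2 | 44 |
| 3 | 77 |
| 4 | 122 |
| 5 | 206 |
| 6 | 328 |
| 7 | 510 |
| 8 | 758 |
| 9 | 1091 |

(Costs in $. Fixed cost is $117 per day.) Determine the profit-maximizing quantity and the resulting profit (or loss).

Profit at each row (π = 110y − TC): y=0: -117; y=1: -32; y=2: 59; y=3: 136; y=4: 201; y=5: 227; y=6: 215; y=7: 143; y=8: 5; y=9: -218.
Profit is maximized at y = 5. AVC there is 206/5 = $41.20 ≤ P, so producing beats shutting down (which would give -$117).

y = 5; profit = $227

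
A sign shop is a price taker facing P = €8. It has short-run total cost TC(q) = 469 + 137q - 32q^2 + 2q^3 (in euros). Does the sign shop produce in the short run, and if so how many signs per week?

Shut down

Strip out fixed cost: VC = 137q - 32q^2 + 2q^3. Then AVC = 137 - 32q + 2q^2 and MC = 137 - 64q + 6q^2.
AVC hits its minimum where MC = AVC, at q = 8, giving min AVC = 137 - 32·8 + 2·8^2 = €9.
With P < min AVC (€8 < €9), every unit sold adds to the loss.
Best response: produce nothing and absorb the €469 fixed cost.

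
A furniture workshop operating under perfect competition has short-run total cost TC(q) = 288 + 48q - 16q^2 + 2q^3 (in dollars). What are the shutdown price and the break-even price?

Shutdown price = $16; break-even price = $72

Shutdown price = min AVC. AVC = 48 - 16q + 2q^2, with vertex at q = 4 and minimum $16.
ATC = 288/q + 48 - 16q + 2q^2. Setting dATC/dq = −288/q^2 − 16 + 4q = 0 gives q = 6 (since 4·6^3 − 16·6^2 = 288).
min ATC = 288/6 + 48 − 16·6 + 2·6^2 = $72. That is the break-even price.
For $16 ≤ P < $72 the firm produces at a loss; below $16 it shuts down.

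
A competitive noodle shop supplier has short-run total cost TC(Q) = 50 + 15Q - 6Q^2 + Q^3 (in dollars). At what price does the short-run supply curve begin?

Short-run supply begins at min AVC. From VC = 15Q - 6Q^2 + Q^3, AVC = 15 - 6Q + Q^2.
At the minimum of AVC, MC = AVC. MC = 15 - 12Q + 3Q^2; setting MC = AVC gives 2Q^2 - 6Q = 0, so Q = 3. min AVC = 6.
The firm shuts down for any P below $6.

$6 per unit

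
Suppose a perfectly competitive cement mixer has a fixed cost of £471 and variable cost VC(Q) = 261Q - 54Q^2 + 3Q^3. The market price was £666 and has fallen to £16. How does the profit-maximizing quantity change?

Output falls from 15 to 0 (the firm shuts down)

MC = 261 - 108Q + 9Q^2; the shutdown threshold is min AVC = £18 (at Q = 9).
At P = £666 ≥ min AVC, set P = MC on the rising branch: Q = 15.
At P = £16 < min AVC = £18, price no longer covers variable cost at any output, so the firm shuts down: Q = 0.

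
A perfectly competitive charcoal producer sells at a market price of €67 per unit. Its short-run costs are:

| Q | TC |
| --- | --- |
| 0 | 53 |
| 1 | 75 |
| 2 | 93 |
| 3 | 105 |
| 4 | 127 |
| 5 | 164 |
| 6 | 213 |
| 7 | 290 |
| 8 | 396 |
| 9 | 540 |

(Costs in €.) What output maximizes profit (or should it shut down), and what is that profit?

Q = 6; profit = €189

Tabulate TR − TC: Q=0: -53; Q=1: -8; Q=2: 41; Q=3: 96; Q=4: 141; Q=5: 171; Q=6: 189; Q=7: 179; Q=8: 140; Q=9: 63.
Profit is maximized at Q = 6. AVC there is 160/6 = €26.67 ≤ P, so producing beats shutting down (which would give -€53).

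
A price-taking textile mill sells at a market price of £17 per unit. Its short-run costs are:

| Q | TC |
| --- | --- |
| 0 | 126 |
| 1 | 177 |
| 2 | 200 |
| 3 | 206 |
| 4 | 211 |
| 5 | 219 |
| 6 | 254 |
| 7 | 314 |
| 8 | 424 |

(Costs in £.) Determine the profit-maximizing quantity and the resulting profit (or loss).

Tabulate TR − TC: Q=0: -126; Q=1: -160; Q=2: -166; Q=3: -155; Q=4: -143; Q=5: -134; Q=6: -152; Q=7: -195; Q=8: -288.
Profit is highest at Q = 0. Equivalently, the lowest AVC in the table is 93/5 ≈ £18.60 at Q = 5, and P = £17 falls below it — price never covers variable cost, so the firm shuts down and loses only its fixed cost.

Q = 0 (shut down); profit = -£126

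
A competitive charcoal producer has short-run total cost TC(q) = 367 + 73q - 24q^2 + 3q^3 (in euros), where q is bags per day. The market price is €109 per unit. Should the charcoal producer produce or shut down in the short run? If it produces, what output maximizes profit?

Strip out fixed cost: VC = 73q - 24q^2 + 3q^3. Then AVC = 73 - 24q + 3q^2 and MC = 73 - 48q + 9q^2.
AVC is minimized where dAVC/dq = -24 + 6q = 0, at q = 4; min AVC = 73 - 24·4 + 3·4^2 = €25.
P = €109 exceeds min AVC = €25, so the firm stays open.
P = MC gives -36 - 48q + 9q^2 = 0, with roots -2/3 and 6. Take the larger (rising MC): q* = 6.
Check: AVC at q = 6 is €37 ≤ P, so revenue covers variable cost.
Profit = P·q − TC = 109·6 − 589 = €65.

Produce at q = 6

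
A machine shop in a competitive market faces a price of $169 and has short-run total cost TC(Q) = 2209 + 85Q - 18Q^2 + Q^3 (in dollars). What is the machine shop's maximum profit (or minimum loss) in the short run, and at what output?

AVC = 85 - 18Q + Q^2 has its minimum $4 at Q = 9; price $169 clears that bar, so the firm operates.
MC = 85 - 36Q + 3Q^2. Setting P = MC and taking the root on the rising branch gives Q* = 14.
TR = 169·14 = 2366. TC = 2209 + 406 = 2615. Profit = 2366 − 2615 = -$249.
Shutting down would mean losing the fixed cost of $2209, so operating at a loss of $249 is better by $1960.

Profit = -$249 at Q = 14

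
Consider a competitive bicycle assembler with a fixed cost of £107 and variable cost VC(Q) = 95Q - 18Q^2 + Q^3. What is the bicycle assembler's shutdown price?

The firm shuts down when price falls below the minimum of average variable cost. AVC = VC/Q = 95 - 18Q + Q^2.
At the minimum of AVC, MC = AVC. MC = 95 - 36Q + 3Q^2; setting MC = AVC gives 2Q^2 - 18Q = 0, so Q = 9. min AVC = 14.
For P < £14 the firm produces nothing.

£14 per unit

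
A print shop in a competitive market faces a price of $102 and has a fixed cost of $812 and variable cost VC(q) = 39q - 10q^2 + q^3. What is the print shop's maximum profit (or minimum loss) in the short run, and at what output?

AVC = 39 - 10q + q^2; min AVC = $14 at q = 5. Since P = $102 ≥ min AVC, the firm produces.
With MC = 39 - 20q + 3q^2, P = MC on the upward-sloping part at q* = 9.
TR = 102·9 = 918. TC = 812 + 270 = 1082. Profit = 918 − 1082 = -$164.
Shutting down would mean losing the fixed cost of $812, so operating at a loss of $164 is better by $648.

Profit = -$164 at q = 9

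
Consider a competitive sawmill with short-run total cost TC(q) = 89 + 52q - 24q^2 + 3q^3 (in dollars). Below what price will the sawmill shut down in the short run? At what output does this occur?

$4 per unit, at q = 4

The shutdown price is the minimum of AVC. VC = 52q - 24q^2 + 3q^3, so AVC = 52 - 24q + 3q^2.
At the minimum of AVC, MC = AVC. MC = 52 - 48q + 9q^2; setting MC = AVC gives 6q^2 - 24q = 0, so q = 4. min AVC = 4.
For P < $4 the firm produces nothing.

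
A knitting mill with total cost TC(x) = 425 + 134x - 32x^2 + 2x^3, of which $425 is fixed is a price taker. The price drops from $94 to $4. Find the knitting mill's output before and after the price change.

AVC = 134 - 32x + 2x^2, minimized at x = 8 where min AVC = $6. MC = 134 - 64x + 6x^2.
With P = $94 above the shutdown price, P = MC gives x = 10.
At P = $4 < min AVC = $6, price no longer covers variable cost at any output, so the firm shuts down: x = 0.

Output falls from 10 to 0 (the firm shuts down)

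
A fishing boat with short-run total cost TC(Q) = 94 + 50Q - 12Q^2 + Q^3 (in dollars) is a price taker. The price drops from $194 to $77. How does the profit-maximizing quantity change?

Output falls from 12 to 9

MC = 50 - 24Q + 3Q^2; the shutdown threshold is min AVC = $14 (at Q = 6).
With P = $194 above the shutdown price, P = MC gives Q = 12.
At P = $77 ≥ min AVC, set P = MC: Q = 9. The firm stays open but cuts output.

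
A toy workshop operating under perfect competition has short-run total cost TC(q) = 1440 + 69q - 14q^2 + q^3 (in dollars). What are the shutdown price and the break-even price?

Shutdown price = $20; break-even price = $165

AVC = 69 - 14q + q^2; minimized at q = 7, giving min AVC = $20. That is the shutdown price.
ATC = 1440/q + 69 - 14q + q^2. Setting dATC/dq = −1440/q^2 − 14 + 2q = 0 gives q = 12 (since 2·12^3 − 14·12^2 = 1440).
min ATC = 1440/12 + 69 − 14·12 + 12^2 = $165. That is the break-even price.
Between these two prices the firm operates at a loss; above $165 it earns a profit.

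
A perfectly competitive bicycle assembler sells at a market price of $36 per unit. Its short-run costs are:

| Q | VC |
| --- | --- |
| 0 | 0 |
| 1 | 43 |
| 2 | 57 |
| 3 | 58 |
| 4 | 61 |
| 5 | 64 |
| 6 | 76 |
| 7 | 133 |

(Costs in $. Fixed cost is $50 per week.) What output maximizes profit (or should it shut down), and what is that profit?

Compute π = P·Q − TC at each output: Q=0: -50; Q=1: -57; Q=2: -35; Q=3: 0; Q=4: 33; Q=5: 66; Q=6: 90; Q=7: 69.
Profit is maximized at Q = 6. AVC there is 76/6 = $12.67 ≤ P, so producing beats shutting down (which would give -$50).

Q = 6; profit = $90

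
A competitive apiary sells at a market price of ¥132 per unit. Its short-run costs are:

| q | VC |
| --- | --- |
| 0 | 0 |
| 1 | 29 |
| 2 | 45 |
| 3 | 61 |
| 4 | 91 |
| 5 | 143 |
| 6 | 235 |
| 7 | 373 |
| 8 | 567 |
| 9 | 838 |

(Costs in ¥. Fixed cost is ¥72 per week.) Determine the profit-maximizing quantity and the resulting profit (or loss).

q = 6; profit = ¥485

Compute π = P·q − TC at each output: q=0: -72; q=1: 31; q=2: 147; q=3: 263; q=4: 365; q=5: 445; q=6: 485; q=7: 479; q=8: 417; q=9: 278.
Profit is maximized at q = 6. AVC there is 235/6 = ¥39.17 ≤ P, so producing beats shutting down (which would give -¥72).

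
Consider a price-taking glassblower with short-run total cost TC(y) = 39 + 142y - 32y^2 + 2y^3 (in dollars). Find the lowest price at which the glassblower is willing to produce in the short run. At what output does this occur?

Short-run supply begins at min AVC. From VC = 142y - 32y^2 + 2y^3, AVC = 142 - 32y + 2y^2.
At the minimum of AVC, MC = AVC. MC = 142 - 64y + 6y^2; setting MC = AVC gives 4y^2 - 32y = 0, so y = 8. min AVC = 14.
For P < $14 the firm produces nothing.

$14 per unit, at y = 8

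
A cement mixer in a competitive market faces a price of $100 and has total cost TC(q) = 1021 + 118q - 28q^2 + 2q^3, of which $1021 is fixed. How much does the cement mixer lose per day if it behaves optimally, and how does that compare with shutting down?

Profit = -$373 at q = 9

AVC = 118 - 28q + 2q^2 has its minimum $20 at q = 7; price $100 clears that bar, so the firm operates.
With MC = 118 - 56q + 6q^2, P = MC on the upward-sloping part at q* = 9.
TR = 100·9 = 900. TC = 1021 + 252 = 1273. Profit = 900 − 1273 = -$373.
That loss of $373 beats the $1021 the firm would lose by shutting down; producing recovers $648 of fixed cost.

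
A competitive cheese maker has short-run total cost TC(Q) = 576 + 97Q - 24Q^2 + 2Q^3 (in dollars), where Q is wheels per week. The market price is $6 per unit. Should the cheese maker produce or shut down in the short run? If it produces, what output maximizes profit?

Shut down

From TC, MC = TC'(Q) = 97 - 48Q + 6Q^2 and AVC = VC/Q = 97 - 24Q + 2Q^2.
The AVC parabola has its vertex at Q = 24/4 = 6, where AVC = 97 - 24·6 + 2·6^2 = $25.
Since P = $6 < min AVC = $25, price fails to cover variable cost at any output.
Shutting down limits the loss to fixed cost, $576.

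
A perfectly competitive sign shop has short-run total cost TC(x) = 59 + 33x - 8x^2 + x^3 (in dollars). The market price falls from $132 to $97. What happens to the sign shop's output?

Output falls from 9 to 8

AVC = 33 - 8x + x^2, minimized at x = 4 where min AVC = $17. MC = 33 - 16x + 3x^2.
With P = $132 above the shutdown price, P = MC gives x = 9.
At P = $97 ≥ min AVC, set P = MC: x = 8. The firm stays open but cuts output.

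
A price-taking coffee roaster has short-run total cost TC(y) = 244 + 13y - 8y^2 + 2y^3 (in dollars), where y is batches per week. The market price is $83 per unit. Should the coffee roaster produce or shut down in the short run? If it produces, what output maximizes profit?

Produce at y = 5

Variable cost is VC = 13y - 8y^2 + 2y^3, so AVC = VC/y = 13 - 8y + 2y^2 and MC = dTC/dy = 13 - 16y + 6y^2.
AVC is minimized where dAVC/dy = -8 + 4y = 0, at y = 2; min AVC = 13 - 8·2 + 2·2^2 = $5.
Since P = $83 ≥ min AVC = $5, price covers variable cost and the firm should produce.
Set P = MC: 83 = 13 - 16y + 6y^2 → -70 - 16y + 6y^2 = 0. The roots are y = -7/3 and y = 5; the profit-maximizing output is on the rising part of MC, so y* = 5.
Check: AVC at y = 5 is $23 ≤ P, so revenue covers variable cost.
Profit = P·y − TC = 83·5 − 359 = $56.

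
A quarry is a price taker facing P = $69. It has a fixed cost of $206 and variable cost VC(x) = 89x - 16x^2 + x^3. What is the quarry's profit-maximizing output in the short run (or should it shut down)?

Strip out fixed cost: VC = 89x - 16x^2 + x^3. Then AVC = 89 - 16x + x^2 and MC = 89 - 32x + 3x^2.
AVC hits its minimum where MC = AVC, at x = 8, giving min AVC = 89 - 16·8 + 8^2 = $25.
P = $69 exceeds min AVC = $25, so the firm stays open.
P = MC gives 20 - 32x + 3x^2 = 0, with roots 2/3 and 10. Take the larger (rising MC): x* = 10.
Check: AVC at x = 10 is $29 ≤ P, so revenue covers variable cost.
Profit = P·x − TC = 69·10 − 496 = $194.

Produce at x = 10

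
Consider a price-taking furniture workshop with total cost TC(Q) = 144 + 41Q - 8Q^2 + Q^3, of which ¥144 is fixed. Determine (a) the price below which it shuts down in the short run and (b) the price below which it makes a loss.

Shutdown price = ¥25; break-even price = ¥53

AVC = 41 - 8Q + Q^2; minimized at Q = 4, giving min AVC = ¥25. That is the shutdown price.
ATC = 144/Q + 41 - 8Q + Q^2. Setting dATC/dQ = −144/Q^2 − 8 + 2Q = 0 gives Q = 6 (since 2·6^3 − 8·6^2 = 144).
min ATC = 144/6 + 41 − 8·6 + 6^2 = ¥53. That is the break-even price.
For ¥25 ≤ P < ¥53 the firm produces at a loss; below ¥25 it shuts down.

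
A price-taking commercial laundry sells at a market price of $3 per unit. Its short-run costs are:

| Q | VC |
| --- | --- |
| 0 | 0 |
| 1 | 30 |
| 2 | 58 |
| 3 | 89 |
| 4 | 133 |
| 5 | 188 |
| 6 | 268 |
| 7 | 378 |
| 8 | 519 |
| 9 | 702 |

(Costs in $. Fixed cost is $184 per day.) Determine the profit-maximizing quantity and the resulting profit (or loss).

Q = 0 (shut down); profit = -$184

Compute π = P·Q − TC at each output: Q=0: -184; Q=1: -211; Q=2: -236; Q=3: -264; Q=4: -305; Q=5: -357; Q=6: -434; Q=7: -541; Q=8: -679; Q=9: -859.
Profit is highest at Q = 0. Equivalently, the lowest AVC in the table is 58/2 ≈ $29 at Q = 2, and P = $3 falls below it — price never covers variable cost, so the firm shuts down and loses only its fixed cost.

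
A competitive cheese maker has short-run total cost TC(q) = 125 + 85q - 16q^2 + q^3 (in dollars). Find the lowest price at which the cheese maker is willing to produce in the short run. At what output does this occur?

The firm shuts down when price falls below the minimum of average variable cost. AVC = VC/q = 85 - 16q + q^2.
At the minimum of AVC, MC = AVC. MC = 85 - 32q + 3q^2; setting MC = AVC gives 2q^2 - 16q = 0, so q = 8. min AVC = 21.
So the shutdown price is $21.

$21 per unit, at q = 8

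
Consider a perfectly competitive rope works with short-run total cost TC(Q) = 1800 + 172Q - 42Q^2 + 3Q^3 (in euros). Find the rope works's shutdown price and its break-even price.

Shutdown price = €25; break-even price = €232

Shutdown price = min AVC. AVC = 172 - 42Q + 3Q^2, with vertex at Q = 7 and minimum €25.
ATC = 1800/Q + 172 - 42Q + 3Q^2. Setting dATC/dQ = −1800/Q^2 − 42 + 6Q = 0 gives Q = 10 (since 6·10^3 − 42·10^2 = 1800).
min ATC = 1800/10 + 172 − 42·10 + 3·10^2 = €232. That is the break-even price.
Between these two prices the firm operates at a loss; above €232 it earns a profit.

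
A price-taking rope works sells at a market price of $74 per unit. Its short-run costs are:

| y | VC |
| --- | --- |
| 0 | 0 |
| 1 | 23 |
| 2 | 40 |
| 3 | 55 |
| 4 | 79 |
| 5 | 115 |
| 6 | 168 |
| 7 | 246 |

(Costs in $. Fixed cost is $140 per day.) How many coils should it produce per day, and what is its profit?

y = 6; profit = $136

Compute π = P·y − TC at each output: y=0: -140; y=1: -89; y=2: -32; y=3: 27; y=4: 77; y=5: 115; y=6: 136; y=7: 132.
Profit is maximized at y = 6. AVC there is 168/6 = $28 ≤ P, so producing beats shutting down (which would give -$140).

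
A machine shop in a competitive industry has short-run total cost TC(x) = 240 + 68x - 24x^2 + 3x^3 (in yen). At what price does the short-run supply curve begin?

¥20 per unit

The shutdown price is the minimum of AVC. VC = 68x - 24x^2 + 3x^3, so AVC = 68 - 24x + 3x^2.
dAVC/dx = -24 + 6x = 0 gives x = 4. min AVC = 68 - 24·4 + 3·4^2 = 20.
The firm shuts down for any P below ¥20.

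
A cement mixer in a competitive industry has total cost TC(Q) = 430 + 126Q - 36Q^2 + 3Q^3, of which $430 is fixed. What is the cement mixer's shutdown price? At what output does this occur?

$18 per unit, at Q = 6

Short-run supply begins at min AVC. From VC = 126Q - 36Q^2 + 3Q^3, AVC = 126 - 36Q + 3Q^2.
dAVC/dQ = -36 + 6Q = 0 gives Q = 6. min AVC = 126 - 36·6 + 3·6^2 = 18.
So the shutdown price is $18.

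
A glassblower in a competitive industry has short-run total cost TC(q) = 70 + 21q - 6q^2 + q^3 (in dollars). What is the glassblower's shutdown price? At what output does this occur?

$12 per unit, at q = 3

Short-run supply begins at min AVC. From VC = 21q - 6q^2 + q^3, AVC = 21 - 6q + q^2.
dAVC/dq = -6 + 2q = 0 gives q = 3. min AVC = 21 - 6·3 + 3^2 = 12.
For P < $12 the firm produces nothing.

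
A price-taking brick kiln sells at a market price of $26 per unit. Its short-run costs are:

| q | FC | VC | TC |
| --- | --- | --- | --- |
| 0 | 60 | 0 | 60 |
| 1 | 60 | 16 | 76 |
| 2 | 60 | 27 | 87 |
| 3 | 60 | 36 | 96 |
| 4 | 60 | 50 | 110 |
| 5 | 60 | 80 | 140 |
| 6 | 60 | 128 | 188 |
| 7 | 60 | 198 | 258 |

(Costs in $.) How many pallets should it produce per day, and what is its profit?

q = 4; profit = -$6

Compute π = P·q − TC at each output: q=0: -60; q=1: -50; q=2: -35; q=3: -18; q=4: -6; q=5: -10; q=6: -32; q=7: -76.
Profit is maximized at q = 4. AVC there is 50/4 = $12.50 ≤ P, so producing beats shutting down (which would give -$60).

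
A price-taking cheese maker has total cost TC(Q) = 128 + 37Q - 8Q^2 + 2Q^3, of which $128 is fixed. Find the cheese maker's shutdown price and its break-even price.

AVC = 37 - 8Q + 2Q^2; minimized at Q = 2, giving min AVC = $29. That is the shutdown price.
ATC = 128/Q + 37 - 8Q + 2Q^2. Setting dATC/dQ = −128/Q^2 − 8 + 4Q = 0 gives Q = 4 (since 4·4^3 − 8·4^2 = 128).
min ATC = 128/4 + 37 − 8·4 + 2·4^2 = $69. That is the break-even price.
For $29 ≤ P < $69 the firm produces at a loss; below $29 it shuts down.

Shutdown price = $29; break-even price = $69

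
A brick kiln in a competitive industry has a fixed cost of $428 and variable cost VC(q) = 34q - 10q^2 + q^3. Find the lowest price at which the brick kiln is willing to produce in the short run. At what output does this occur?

$9 per unit, at q = 5

The firm shuts down when price falls below the minimum of average variable cost. AVC = VC/q = 34 - 10q + q^2.
At the minimum of AVC, MC = AVC. MC = 34 - 20q + 3q^2; setting MC = AVC gives 2q^2 - 10q = 0, so q = 5. min AVC = 9.
So the shutdown price is $9.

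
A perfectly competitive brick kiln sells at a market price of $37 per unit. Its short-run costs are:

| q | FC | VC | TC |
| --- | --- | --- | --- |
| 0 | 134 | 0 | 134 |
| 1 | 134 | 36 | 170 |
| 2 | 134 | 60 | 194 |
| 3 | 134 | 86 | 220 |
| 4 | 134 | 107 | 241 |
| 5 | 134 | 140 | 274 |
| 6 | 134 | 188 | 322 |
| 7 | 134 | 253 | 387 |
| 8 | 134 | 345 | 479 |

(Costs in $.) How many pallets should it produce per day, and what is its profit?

Compute π = P·q − TC at each output: q=0: -134; q=1: -133; q=2: -120; q=3: -109; q=4: -93; q=5: -89; q=6: -100; q=7: -128; q=8: -183.
Profit is maximized at q = 5. AVC there is 140/5 = $28 ≤ P, so producing beats shutting down (which would give -$134).

q = 5; profit = -$89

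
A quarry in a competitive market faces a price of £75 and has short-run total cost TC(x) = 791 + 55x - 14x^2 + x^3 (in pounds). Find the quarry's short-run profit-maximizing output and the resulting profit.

AVC = 55 - 14x + x^2 has its minimum £6 at x = 7; price £75 clears that bar, so the firm operates.
MC = 55 - 28x + 3x^2. Setting P = MC and taking the root on the rising branch gives x* = 10.
TR = 75·10 = 750. TC = 791 + 150 = 941. Profit = 750 − 941 = -£191.
By producing, the firm covers all variable cost plus £600 of fixed cost; shutting down would lose the full £791.

Profit = -£191 at x = 10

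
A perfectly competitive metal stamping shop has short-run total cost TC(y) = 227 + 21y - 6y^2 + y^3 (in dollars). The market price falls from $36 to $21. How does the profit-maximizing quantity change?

Output falls from 5 to 4

MC = 21 - 12y + 3y^2; the shutdown threshold is min AVC = $12 (at y = 3).
At P = $36 ≥ min AVC, set P = MC on the rising branch: y = 5.
At P = $21 ≥ min AVC, set P = MC: y = 4. The firm stays open but cuts output.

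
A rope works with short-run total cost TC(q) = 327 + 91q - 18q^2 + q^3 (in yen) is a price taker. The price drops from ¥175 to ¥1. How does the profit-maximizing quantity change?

Output falls from 14 to 0 (the firm shuts down)

MC = 91 - 36q + 3q^2; the shutdown threshold is min AVC = ¥10 (at q = 9).
With P = ¥175 above the shutdown price, P = MC gives q = 14.
At P = ¥1 < min AVC = ¥10, price no longer covers variable cost at any output, so the firm shuts down: q = 0.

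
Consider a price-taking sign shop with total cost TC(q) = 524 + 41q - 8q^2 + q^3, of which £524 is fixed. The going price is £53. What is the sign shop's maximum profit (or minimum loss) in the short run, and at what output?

Profit = -£380 at q = 6

AVC = 41 - 8q + q^2 has its minimum £25 at q = 4; price £53 clears that bar, so the firm operates.
With MC = 41 - 16q + 3q^2, P = MC on the upward-sloping part at q* = 6.
TR = 53·6 = 318. TC = 524 + 174 = 698. Profit = 318 − 698 = -£380.
By producing, the firm covers all variable cost plus £144 of fixed cost; shutting down would lose the full £524.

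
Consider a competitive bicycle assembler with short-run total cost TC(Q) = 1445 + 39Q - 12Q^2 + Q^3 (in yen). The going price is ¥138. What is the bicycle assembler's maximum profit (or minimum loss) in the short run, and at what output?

Profit = -¥235 at Q = 11

AVC = 39 - 12Q + Q^2; min AVC = ¥3 at Q = 6. Since P = ¥138 ≥ min AVC, the firm produces.
With MC = 39 - 24Q + 3Q^2, P = MC on the upward-sloping part at Q* = 11.
TR = 138·11 = 1518. TC = 1445 + 308 = 1753. Profit = 1518 − 1753 = -¥235.
By producing, the firm covers all variable cost plus ¥1210 of fixed cost; shutting down would lose the full ¥1445.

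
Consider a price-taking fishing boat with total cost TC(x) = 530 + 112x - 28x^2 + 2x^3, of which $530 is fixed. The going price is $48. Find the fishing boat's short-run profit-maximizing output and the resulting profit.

Profit = -$274 at x = 8

AVC = 112 - 28x + 2x^2; min AVC = $14 at x = 7. Since P = $48 ≥ min AVC, the firm produces.
With MC = 112 - 56x + 6x^2, P = MC on the upward-sloping part at x* = 8.
TR = 48·8 = 384. TC = 530 + 128 = 658. Profit = 384 − 658 = -$274.
That loss of $274 beats the $530 the firm would lose by shutting down; producing recovers $256 of fixed cost.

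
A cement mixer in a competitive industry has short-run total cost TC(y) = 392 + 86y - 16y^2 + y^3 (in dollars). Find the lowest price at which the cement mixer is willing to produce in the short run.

$22 per unit

The shutdown price is the minimum of AVC. VC = 86y - 16y^2 + y^3, so AVC = 86 - 16y + y^2.
At the minimum of AVC, MC = AVC. MC = 86 - 32y + 3y^2; setting MC = AVC gives 2y^2 - 16y = 0, so y = 8. min AVC = 22.
For P < $22 the firm produces nothing.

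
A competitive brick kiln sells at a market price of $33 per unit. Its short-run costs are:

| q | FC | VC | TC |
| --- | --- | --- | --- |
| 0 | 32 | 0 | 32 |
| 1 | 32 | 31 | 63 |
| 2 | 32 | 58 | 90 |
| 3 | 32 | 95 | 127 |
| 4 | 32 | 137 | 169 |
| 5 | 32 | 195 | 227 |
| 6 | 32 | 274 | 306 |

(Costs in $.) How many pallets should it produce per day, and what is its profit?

q = 2; profit = -$24

Tabulate TR − TC: q=0: -32; q=1: -30; q=2: -24; q=3: -28; q=4: -37; q=5: -62; q=6: -108.
Profit is maximized at q = 2. AVC there is 58/2 = $29 ≤ P, so producing beats shutting down (which would give -$32).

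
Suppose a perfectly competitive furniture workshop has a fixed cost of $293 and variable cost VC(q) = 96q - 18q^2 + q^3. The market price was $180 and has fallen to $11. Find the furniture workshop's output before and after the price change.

AVC = 96 - 18q + q^2, minimized at q = 9 where min AVC = $15. MC = 96 - 36q + 3q^2.
At P = $180 ≥ min AVC, set P = MC on the rising branch: q = 14.
At P = $11 < min AVC = $15, price no longer covers variable cost at any output, so the firm shuts down: q = 0.

Output falls from 14 to 0 (the firm shuts down)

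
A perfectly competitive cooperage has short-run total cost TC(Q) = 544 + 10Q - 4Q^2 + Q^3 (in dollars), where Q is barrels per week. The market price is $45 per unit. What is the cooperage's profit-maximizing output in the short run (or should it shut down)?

From TC, MC = TC'(Q) = 10 - 8Q + 3Q^2 and AVC = VC/Q = 10 - 4Q + Q^2.
AVC is minimized where dAVC/dQ = -4 + 2Q = 0, at Q = 2; min AVC = 10 - 4·2 + 2^2 = $6.
P = $45 exceeds min AVC = $6, so the firm stays open.
P = MC gives -35 - 8Q + 3Q^2 = 0, with roots -7/3 and 5. Take the larger (rising MC): Q* = 5.
Check: AVC at Q = 5 is $15 ≤ P, so revenue covers variable cost.
Profit = P·Q − TC = 45·5 − 619 = -$394, a loss, but smaller than the $544 fixed cost the firm would lose by shutting down.

Produce at Q = 5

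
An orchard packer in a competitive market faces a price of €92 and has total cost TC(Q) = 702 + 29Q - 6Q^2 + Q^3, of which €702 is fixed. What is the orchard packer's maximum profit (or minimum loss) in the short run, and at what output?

Profit = -€310 at Q = 7

AVC = 29 - 6Q + Q^2 has its minimum €20 at Q = 3; price €92 clears that bar, so the firm operates.
With MC = 29 - 12Q + 3Q^2, P = MC on the upward-sloping part at Q* = 7.
TR = 92·7 = 644. TC = 702 + 252 = 954. Profit = 644 − 954 = -€310.
That loss of €310 beats the €702 the firm would lose by shutting down; producing recovers €392 of fixed cost.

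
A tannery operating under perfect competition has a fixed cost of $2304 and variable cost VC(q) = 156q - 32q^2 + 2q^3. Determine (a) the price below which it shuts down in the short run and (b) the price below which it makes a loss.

Shutdown price = $28; break-even price = $252

Shutdown price = min AVC. AVC = 156 - 32q + 2q^2, with vertex at q = 8 and minimum $28.
ATC = 2304/q + 156 - 32q + 2q^2. Setting dATC/dq = −2304/q^2 − 32 + 4q = 0 gives q = 12 (since 4·12^3 − 32·12^2 = 2304).
min ATC = 2304/12 + 156 − 32·12 + 2·12^2 = $252. That is the break-even price.
Between these two prices the firm operates at a loss; above $252 it earns a profit.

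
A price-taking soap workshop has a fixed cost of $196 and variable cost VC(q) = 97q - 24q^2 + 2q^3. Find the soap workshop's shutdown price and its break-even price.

AVC = 97 - 24q + 2q^2; minimized at q = 6, giving min AVC = $25. That is the shutdown price.
ATC = 196/q + 97 - 24q + 2q^2. Setting dATC/dq = −196/q^2 − 24 + 4q = 0 gives q = 7 (since 4·7^3 − 24·7^2 = 196).
min ATC = 196/7 + 97 − 24·7 + 2·7^2 = $55. That is the break-even price.
Between these two prices the firm operates at a loss; above $55 it earns a profit.

Shutdown price = $25; break-even price = $55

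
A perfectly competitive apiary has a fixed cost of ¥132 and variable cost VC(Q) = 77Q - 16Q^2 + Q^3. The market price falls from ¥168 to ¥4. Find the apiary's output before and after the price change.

MC = 77 - 32Q + 3Q^2; the shutdown threshold is min AVC = ¥13 (at Q = 8).
At P = ¥168 ≥ min AVC, set P = MC on the rising branch: Q = 13.
At P = ¥4 < min AVC = ¥13, price no longer covers variable cost at any output, so the firm shuts down: Q = 0.

Output falls from 13 to 0 (the firm shuts down)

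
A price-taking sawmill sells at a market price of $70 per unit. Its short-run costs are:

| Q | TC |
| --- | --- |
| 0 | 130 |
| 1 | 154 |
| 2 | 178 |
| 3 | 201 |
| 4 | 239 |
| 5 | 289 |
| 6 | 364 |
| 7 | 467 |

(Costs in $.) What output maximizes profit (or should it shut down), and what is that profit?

Profit at each row (π = 70Q − TC): Q=0: -130; Q=1: -84; Q=2: -38; Q=3: 9; Q=4: 41; Q=5: 61; Q=6: 56; Q=7: 23.
Profit is maximized at Q = 5. AVC there is 159/5 = $31.80 ≤ P, so producing beats shutting down (which would give -$130).

Q = 5; profit = $61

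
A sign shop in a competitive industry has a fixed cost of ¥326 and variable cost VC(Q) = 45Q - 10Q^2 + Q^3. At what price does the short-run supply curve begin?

Short-run supply begins at min AVC. From VC = 45Q - 10Q^2 + Q^3, AVC = 45 - 10Q + Q^2.
dAVC/dQ = -10 + 2Q = 0 gives Q = 5. min AVC = 45 - 10·5 + 5^2 = 20.
The firm shuts down for any P below ¥20.

¥20 per unit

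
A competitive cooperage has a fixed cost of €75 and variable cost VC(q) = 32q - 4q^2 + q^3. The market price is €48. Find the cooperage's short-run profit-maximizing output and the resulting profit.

AVC = 32 - 4q + q^2 has its minimum €28 at q = 2; price €48 clears that bar, so the firm operates.
MC = 32 - 8q + 3q^2. Setting P = MC and taking the root on the rising branch gives q* = 4.
TR = 48·4 = 192. TC = 75 + 128 = 203. Profit = 192 − 203 = -€11.
Shutting down would mean losing the fixed cost of €75, so operating at a loss of €11 is better by €64.

Profit = -€11 at q = 4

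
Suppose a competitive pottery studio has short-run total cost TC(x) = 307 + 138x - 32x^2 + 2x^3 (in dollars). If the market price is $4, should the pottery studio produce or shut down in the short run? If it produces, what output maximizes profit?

Shut down

From TC, MC = TC'(x) = 138 - 64x + 6x^2 and AVC = VC/x = 138 - 32x + 2x^2.
AVC is minimized where dAVC/dx = -32 + 4x = 0, at x = 8; min AVC = 138 - 32·8 + 2·8^2 = $10.
With P < min AVC ($4 < $10), every unit sold adds to the loss.
The firm minimizes its loss by shutting down and losing only its fixed cost of $307.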